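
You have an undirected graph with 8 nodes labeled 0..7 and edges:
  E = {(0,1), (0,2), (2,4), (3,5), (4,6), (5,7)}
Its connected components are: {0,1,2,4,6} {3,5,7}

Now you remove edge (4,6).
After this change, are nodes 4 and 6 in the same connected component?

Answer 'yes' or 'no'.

Answer: no

Derivation:
Initial components: {0,1,2,4,6} {3,5,7}
Removing edge (4,6): it was a bridge — component count 2 -> 3.
New components: {0,1,2,4} {3,5,7} {6}
Are 4 and 6 in the same component? no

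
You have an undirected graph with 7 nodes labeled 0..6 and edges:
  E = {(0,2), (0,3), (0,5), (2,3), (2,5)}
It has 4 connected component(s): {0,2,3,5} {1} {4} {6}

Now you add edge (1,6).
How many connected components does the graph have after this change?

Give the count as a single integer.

Answer: 3

Derivation:
Initial component count: 4
Add (1,6): merges two components. Count decreases: 4 -> 3.
New component count: 3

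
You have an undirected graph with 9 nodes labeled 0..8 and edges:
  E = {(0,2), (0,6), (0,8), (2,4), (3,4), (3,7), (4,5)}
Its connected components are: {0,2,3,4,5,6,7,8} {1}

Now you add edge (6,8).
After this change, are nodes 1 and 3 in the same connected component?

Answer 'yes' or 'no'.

Initial components: {0,2,3,4,5,6,7,8} {1}
Adding edge (6,8): both already in same component {0,2,3,4,5,6,7,8}. No change.
New components: {0,2,3,4,5,6,7,8} {1}
Are 1 and 3 in the same component? no

Answer: no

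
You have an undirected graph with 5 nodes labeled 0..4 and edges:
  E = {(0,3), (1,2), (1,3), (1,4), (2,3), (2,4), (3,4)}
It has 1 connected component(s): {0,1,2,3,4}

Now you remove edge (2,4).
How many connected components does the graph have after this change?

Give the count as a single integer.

Initial component count: 1
Remove (2,4): not a bridge. Count unchanged: 1.
  After removal, components: {0,1,2,3,4}
New component count: 1

Answer: 1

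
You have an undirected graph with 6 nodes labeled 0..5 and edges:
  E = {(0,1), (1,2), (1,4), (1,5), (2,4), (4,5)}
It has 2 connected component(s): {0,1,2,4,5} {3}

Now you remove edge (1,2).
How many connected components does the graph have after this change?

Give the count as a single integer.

Initial component count: 2
Remove (1,2): not a bridge. Count unchanged: 2.
  After removal, components: {0,1,2,4,5} {3}
New component count: 2

Answer: 2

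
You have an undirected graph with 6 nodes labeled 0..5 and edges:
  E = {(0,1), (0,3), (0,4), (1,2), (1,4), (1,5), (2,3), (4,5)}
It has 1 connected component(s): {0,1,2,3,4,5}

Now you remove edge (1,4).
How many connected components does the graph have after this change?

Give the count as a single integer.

Initial component count: 1
Remove (1,4): not a bridge. Count unchanged: 1.
  After removal, components: {0,1,2,3,4,5}
New component count: 1

Answer: 1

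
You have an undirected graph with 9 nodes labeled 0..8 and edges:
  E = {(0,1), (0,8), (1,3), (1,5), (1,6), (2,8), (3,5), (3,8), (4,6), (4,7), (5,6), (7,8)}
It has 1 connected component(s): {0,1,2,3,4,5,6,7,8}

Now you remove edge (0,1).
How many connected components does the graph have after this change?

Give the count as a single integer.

Answer: 1

Derivation:
Initial component count: 1
Remove (0,1): not a bridge. Count unchanged: 1.
  After removal, components: {0,1,2,3,4,5,6,7,8}
New component count: 1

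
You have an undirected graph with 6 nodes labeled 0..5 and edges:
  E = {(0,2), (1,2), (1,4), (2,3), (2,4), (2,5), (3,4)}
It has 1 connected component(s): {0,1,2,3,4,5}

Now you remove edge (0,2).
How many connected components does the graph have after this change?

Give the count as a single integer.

Answer: 2

Derivation:
Initial component count: 1
Remove (0,2): it was a bridge. Count increases: 1 -> 2.
  After removal, components: {0} {1,2,3,4,5}
New component count: 2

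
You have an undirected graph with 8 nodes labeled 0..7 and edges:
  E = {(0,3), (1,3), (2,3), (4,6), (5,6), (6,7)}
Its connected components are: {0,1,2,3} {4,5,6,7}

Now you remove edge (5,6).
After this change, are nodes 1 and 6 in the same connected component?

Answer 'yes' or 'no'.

Answer: no

Derivation:
Initial components: {0,1,2,3} {4,5,6,7}
Removing edge (5,6): it was a bridge — component count 2 -> 3.
New components: {0,1,2,3} {4,6,7} {5}
Are 1 and 6 in the same component? no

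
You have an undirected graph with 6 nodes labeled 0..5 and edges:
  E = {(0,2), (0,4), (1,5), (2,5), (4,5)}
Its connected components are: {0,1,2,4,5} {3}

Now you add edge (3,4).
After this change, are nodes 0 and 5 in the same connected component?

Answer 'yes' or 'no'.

Initial components: {0,1,2,4,5} {3}
Adding edge (3,4): merges {3} and {0,1,2,4,5}.
New components: {0,1,2,3,4,5}
Are 0 and 5 in the same component? yes

Answer: yes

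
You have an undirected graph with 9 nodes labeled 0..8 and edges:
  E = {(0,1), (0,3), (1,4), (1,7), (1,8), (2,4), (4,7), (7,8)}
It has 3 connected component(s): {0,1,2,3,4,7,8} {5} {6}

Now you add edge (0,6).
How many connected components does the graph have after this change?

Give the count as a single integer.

Answer: 2

Derivation:
Initial component count: 3
Add (0,6): merges two components. Count decreases: 3 -> 2.
New component count: 2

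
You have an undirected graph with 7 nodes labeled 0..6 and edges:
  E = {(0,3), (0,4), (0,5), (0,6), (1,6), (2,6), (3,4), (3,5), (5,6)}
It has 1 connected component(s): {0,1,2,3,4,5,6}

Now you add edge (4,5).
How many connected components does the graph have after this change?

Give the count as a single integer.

Answer: 1

Derivation:
Initial component count: 1
Add (4,5): endpoints already in same component. Count unchanged: 1.
New component count: 1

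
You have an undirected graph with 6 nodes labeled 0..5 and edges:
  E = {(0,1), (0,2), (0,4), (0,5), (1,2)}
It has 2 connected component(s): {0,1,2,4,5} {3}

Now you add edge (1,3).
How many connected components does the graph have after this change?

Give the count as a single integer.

Initial component count: 2
Add (1,3): merges two components. Count decreases: 2 -> 1.
New component count: 1

Answer: 1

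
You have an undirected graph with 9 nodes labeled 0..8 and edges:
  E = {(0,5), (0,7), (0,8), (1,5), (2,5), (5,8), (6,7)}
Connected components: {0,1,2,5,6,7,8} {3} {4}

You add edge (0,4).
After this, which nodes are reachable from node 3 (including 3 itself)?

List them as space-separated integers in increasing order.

Answer: 3

Derivation:
Before: nodes reachable from 3: {3}
Adding (0,4): merges two components, but neither contains 3. Reachability from 3 unchanged.
After: nodes reachable from 3: {3}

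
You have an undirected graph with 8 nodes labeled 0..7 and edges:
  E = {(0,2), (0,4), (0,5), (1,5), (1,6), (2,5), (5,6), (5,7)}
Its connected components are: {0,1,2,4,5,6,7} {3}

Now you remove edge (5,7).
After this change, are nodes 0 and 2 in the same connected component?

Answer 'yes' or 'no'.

Initial components: {0,1,2,4,5,6,7} {3}
Removing edge (5,7): it was a bridge — component count 2 -> 3.
New components: {0,1,2,4,5,6} {3} {7}
Are 0 and 2 in the same component? yes

Answer: yes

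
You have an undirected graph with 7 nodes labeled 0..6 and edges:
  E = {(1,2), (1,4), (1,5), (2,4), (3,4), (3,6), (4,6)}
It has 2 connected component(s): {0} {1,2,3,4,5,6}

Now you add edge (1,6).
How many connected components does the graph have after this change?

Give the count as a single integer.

Initial component count: 2
Add (1,6): endpoints already in same component. Count unchanged: 2.
New component count: 2

Answer: 2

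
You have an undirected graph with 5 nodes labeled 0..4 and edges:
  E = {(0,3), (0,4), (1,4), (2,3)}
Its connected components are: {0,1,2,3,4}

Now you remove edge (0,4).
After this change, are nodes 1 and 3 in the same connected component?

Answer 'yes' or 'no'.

Initial components: {0,1,2,3,4}
Removing edge (0,4): it was a bridge — component count 1 -> 2.
New components: {0,2,3} {1,4}
Are 1 and 3 in the same component? no

Answer: no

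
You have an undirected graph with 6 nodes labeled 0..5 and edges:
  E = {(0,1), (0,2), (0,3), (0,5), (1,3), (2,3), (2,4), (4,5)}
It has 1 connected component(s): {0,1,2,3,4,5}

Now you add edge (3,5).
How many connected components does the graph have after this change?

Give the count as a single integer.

Answer: 1

Derivation:
Initial component count: 1
Add (3,5): endpoints already in same component. Count unchanged: 1.
New component count: 1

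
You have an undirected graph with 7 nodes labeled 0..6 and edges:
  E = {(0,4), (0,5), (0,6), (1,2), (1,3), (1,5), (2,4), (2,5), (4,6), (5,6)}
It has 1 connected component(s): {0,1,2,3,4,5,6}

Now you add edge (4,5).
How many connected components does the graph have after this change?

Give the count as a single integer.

Answer: 1

Derivation:
Initial component count: 1
Add (4,5): endpoints already in same component. Count unchanged: 1.
New component count: 1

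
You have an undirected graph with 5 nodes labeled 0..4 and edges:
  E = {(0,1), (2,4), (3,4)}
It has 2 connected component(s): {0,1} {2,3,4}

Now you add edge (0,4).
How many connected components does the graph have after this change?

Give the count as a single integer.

Initial component count: 2
Add (0,4): merges two components. Count decreases: 2 -> 1.
New component count: 1

Answer: 1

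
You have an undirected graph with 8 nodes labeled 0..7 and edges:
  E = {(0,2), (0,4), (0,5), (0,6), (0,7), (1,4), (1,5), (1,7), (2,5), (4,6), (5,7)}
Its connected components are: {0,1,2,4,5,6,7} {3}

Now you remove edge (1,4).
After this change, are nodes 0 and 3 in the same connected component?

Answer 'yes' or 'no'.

Initial components: {0,1,2,4,5,6,7} {3}
Removing edge (1,4): not a bridge — component count unchanged at 2.
New components: {0,1,2,4,5,6,7} {3}
Are 0 and 3 in the same component? no

Answer: no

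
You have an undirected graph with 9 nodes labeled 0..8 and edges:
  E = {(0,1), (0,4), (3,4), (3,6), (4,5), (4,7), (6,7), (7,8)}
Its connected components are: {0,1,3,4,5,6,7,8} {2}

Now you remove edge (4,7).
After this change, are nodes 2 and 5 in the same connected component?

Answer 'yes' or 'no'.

Answer: no

Derivation:
Initial components: {0,1,3,4,5,6,7,8} {2}
Removing edge (4,7): not a bridge — component count unchanged at 2.
New components: {0,1,3,4,5,6,7,8} {2}
Are 2 and 5 in the same component? no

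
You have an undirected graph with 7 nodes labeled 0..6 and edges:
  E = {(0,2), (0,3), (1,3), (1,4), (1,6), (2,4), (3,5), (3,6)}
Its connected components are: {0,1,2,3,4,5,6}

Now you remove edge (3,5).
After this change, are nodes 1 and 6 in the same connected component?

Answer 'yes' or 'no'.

Answer: yes

Derivation:
Initial components: {0,1,2,3,4,5,6}
Removing edge (3,5): it was a bridge — component count 1 -> 2.
New components: {0,1,2,3,4,6} {5}
Are 1 and 6 in the same component? yes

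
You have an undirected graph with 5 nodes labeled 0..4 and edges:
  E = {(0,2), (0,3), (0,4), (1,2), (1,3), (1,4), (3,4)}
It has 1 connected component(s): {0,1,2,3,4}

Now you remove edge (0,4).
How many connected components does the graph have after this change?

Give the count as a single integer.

Initial component count: 1
Remove (0,4): not a bridge. Count unchanged: 1.
  After removal, components: {0,1,2,3,4}
New component count: 1

Answer: 1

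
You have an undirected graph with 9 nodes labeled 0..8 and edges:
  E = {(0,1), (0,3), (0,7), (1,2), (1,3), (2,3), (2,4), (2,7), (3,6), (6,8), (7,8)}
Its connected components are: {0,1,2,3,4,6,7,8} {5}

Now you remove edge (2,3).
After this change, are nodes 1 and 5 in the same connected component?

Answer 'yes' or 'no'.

Answer: no

Derivation:
Initial components: {0,1,2,3,4,6,7,8} {5}
Removing edge (2,3): not a bridge — component count unchanged at 2.
New components: {0,1,2,3,4,6,7,8} {5}
Are 1 and 5 in the same component? no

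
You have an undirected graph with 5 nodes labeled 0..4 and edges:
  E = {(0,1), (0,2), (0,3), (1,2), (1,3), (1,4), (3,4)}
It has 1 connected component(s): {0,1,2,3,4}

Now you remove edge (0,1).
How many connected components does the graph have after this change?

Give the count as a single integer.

Initial component count: 1
Remove (0,1): not a bridge. Count unchanged: 1.
  After removal, components: {0,1,2,3,4}
New component count: 1

Answer: 1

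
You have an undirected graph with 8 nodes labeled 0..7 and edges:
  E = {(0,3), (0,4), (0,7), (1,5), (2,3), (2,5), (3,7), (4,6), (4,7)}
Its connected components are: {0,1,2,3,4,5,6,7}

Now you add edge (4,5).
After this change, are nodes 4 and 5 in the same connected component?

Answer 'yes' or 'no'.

Initial components: {0,1,2,3,4,5,6,7}
Adding edge (4,5): both already in same component {0,1,2,3,4,5,6,7}. No change.
New components: {0,1,2,3,4,5,6,7}
Are 4 and 5 in the same component? yes

Answer: yes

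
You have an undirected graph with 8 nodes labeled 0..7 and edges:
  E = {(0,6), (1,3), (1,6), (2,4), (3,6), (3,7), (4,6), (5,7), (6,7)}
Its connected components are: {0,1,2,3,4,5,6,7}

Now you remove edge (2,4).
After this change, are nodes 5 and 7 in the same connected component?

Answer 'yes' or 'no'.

Initial components: {0,1,2,3,4,5,6,7}
Removing edge (2,4): it was a bridge — component count 1 -> 2.
New components: {0,1,3,4,5,6,7} {2}
Are 5 and 7 in the same component? yes

Answer: yes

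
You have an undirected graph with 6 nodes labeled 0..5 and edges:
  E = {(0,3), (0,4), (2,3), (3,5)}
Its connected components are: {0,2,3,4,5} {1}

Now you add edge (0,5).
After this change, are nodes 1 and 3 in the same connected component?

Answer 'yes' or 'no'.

Initial components: {0,2,3,4,5} {1}
Adding edge (0,5): both already in same component {0,2,3,4,5}. No change.
New components: {0,2,3,4,5} {1}
Are 1 and 3 in the same component? no

Answer: no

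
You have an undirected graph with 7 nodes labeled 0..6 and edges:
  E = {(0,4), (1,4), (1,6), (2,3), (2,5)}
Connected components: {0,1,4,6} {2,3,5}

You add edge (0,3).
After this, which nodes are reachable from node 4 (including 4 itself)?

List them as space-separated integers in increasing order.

Before: nodes reachable from 4: {0,1,4,6}
Adding (0,3): merges 4's component with another. Reachability grows.
After: nodes reachable from 4: {0,1,2,3,4,5,6}

Answer: 0 1 2 3 4 5 6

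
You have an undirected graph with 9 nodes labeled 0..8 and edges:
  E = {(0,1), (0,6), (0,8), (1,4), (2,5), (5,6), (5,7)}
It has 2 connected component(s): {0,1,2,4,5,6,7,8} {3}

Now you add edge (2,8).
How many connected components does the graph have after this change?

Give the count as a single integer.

Initial component count: 2
Add (2,8): endpoints already in same component. Count unchanged: 2.
New component count: 2

Answer: 2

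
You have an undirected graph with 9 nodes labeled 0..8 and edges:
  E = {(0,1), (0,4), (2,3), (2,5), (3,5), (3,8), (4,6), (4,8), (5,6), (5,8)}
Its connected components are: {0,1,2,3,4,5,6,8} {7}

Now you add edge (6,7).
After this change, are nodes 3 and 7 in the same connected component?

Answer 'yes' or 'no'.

Initial components: {0,1,2,3,4,5,6,8} {7}
Adding edge (6,7): merges {0,1,2,3,4,5,6,8} and {7}.
New components: {0,1,2,3,4,5,6,7,8}
Are 3 and 7 in the same component? yes

Answer: yes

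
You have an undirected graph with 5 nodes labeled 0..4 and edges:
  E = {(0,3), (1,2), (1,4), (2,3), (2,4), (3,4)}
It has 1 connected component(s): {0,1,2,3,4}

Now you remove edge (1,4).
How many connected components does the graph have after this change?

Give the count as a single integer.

Answer: 1

Derivation:
Initial component count: 1
Remove (1,4): not a bridge. Count unchanged: 1.
  After removal, components: {0,1,2,3,4}
New component count: 1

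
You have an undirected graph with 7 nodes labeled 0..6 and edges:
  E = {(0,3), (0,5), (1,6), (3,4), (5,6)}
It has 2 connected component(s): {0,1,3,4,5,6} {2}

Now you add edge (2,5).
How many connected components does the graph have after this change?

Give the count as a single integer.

Initial component count: 2
Add (2,5): merges two components. Count decreases: 2 -> 1.
New component count: 1

Answer: 1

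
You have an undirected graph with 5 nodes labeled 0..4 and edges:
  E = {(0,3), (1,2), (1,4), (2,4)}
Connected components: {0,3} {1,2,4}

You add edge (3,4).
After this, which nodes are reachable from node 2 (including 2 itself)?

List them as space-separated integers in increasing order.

Answer: 0 1 2 3 4

Derivation:
Before: nodes reachable from 2: {1,2,4}
Adding (3,4): merges 2's component with another. Reachability grows.
After: nodes reachable from 2: {0,1,2,3,4}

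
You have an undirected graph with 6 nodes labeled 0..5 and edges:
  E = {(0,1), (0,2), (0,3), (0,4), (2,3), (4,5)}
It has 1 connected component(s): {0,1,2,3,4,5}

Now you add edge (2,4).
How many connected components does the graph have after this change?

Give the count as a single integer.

Answer: 1

Derivation:
Initial component count: 1
Add (2,4): endpoints already in same component. Count unchanged: 1.
New component count: 1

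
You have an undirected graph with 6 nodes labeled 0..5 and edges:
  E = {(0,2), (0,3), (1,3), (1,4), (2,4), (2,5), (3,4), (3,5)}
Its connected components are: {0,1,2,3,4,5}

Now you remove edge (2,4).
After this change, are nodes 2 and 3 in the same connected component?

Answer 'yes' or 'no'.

Answer: yes

Derivation:
Initial components: {0,1,2,3,4,5}
Removing edge (2,4): not a bridge — component count unchanged at 1.
New components: {0,1,2,3,4,5}
Are 2 and 3 in the same component? yes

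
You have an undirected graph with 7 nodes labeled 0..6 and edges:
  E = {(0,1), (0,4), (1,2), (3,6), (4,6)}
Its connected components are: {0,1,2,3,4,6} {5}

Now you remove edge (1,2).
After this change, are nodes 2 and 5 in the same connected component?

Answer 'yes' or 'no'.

Answer: no

Derivation:
Initial components: {0,1,2,3,4,6} {5}
Removing edge (1,2): it was a bridge — component count 2 -> 3.
New components: {0,1,3,4,6} {2} {5}
Are 2 and 5 in the same component? no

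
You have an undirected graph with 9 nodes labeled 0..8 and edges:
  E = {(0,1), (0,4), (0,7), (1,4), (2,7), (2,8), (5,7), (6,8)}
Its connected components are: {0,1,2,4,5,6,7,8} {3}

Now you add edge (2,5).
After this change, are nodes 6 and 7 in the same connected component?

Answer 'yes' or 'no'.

Answer: yes

Derivation:
Initial components: {0,1,2,4,5,6,7,8} {3}
Adding edge (2,5): both already in same component {0,1,2,4,5,6,7,8}. No change.
New components: {0,1,2,4,5,6,7,8} {3}
Are 6 and 7 in the same component? yes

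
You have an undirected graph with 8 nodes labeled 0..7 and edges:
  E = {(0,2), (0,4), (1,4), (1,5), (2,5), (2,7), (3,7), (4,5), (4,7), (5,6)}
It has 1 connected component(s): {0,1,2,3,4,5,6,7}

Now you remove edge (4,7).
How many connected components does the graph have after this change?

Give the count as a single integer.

Initial component count: 1
Remove (4,7): not a bridge. Count unchanged: 1.
  After removal, components: {0,1,2,3,4,5,6,7}
New component count: 1

Answer: 1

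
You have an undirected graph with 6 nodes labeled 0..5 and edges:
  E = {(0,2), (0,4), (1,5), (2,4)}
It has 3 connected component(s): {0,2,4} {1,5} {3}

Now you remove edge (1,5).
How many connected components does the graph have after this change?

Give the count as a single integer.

Initial component count: 3
Remove (1,5): it was a bridge. Count increases: 3 -> 4.
  After removal, components: {0,2,4} {1} {3} {5}
New component count: 4

Answer: 4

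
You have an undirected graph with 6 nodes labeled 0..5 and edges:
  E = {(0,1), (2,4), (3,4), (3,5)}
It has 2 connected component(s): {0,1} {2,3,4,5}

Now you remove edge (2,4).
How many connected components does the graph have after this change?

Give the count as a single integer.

Answer: 3

Derivation:
Initial component count: 2
Remove (2,4): it was a bridge. Count increases: 2 -> 3.
  After removal, components: {0,1} {2} {3,4,5}
New component count: 3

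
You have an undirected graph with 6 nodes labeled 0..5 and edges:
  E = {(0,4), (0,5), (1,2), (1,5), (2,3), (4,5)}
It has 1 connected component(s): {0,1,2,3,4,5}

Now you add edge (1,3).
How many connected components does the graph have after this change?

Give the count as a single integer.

Initial component count: 1
Add (1,3): endpoints already in same component. Count unchanged: 1.
New component count: 1

Answer: 1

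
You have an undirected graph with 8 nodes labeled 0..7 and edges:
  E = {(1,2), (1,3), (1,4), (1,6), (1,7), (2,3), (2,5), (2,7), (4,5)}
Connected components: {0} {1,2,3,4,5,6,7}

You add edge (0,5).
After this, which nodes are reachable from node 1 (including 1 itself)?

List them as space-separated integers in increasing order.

Answer: 0 1 2 3 4 5 6 7

Derivation:
Before: nodes reachable from 1: {1,2,3,4,5,6,7}
Adding (0,5): merges 1's component with another. Reachability grows.
After: nodes reachable from 1: {0,1,2,3,4,5,6,7}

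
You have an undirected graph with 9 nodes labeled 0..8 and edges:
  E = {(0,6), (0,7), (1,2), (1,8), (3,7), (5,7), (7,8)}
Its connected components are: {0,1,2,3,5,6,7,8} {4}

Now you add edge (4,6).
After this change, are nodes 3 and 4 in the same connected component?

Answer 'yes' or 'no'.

Answer: yes

Derivation:
Initial components: {0,1,2,3,5,6,7,8} {4}
Adding edge (4,6): merges {4} and {0,1,2,3,5,6,7,8}.
New components: {0,1,2,3,4,5,6,7,8}
Are 3 and 4 in the same component? yes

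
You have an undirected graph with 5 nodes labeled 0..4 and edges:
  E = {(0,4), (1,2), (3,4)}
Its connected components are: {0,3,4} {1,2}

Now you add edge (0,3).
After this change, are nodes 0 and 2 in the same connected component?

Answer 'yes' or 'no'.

Initial components: {0,3,4} {1,2}
Adding edge (0,3): both already in same component {0,3,4}. No change.
New components: {0,3,4} {1,2}
Are 0 and 2 in the same component? no

Answer: no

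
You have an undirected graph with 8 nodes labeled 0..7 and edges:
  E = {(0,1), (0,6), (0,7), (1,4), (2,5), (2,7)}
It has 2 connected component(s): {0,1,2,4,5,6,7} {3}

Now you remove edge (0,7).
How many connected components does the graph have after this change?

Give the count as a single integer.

Answer: 3

Derivation:
Initial component count: 2
Remove (0,7): it was a bridge. Count increases: 2 -> 3.
  After removal, components: {0,1,4,6} {2,5,7} {3}
New component count: 3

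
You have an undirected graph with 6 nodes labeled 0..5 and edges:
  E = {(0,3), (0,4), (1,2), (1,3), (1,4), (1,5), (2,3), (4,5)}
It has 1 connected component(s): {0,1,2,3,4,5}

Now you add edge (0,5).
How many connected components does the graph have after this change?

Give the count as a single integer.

Answer: 1

Derivation:
Initial component count: 1
Add (0,5): endpoints already in same component. Count unchanged: 1.
New component count: 1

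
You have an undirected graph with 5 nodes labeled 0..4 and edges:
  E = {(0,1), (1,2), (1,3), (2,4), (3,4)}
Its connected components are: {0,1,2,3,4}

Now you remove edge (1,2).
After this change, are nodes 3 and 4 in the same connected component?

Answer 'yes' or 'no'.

Initial components: {0,1,2,3,4}
Removing edge (1,2): not a bridge — component count unchanged at 1.
New components: {0,1,2,3,4}
Are 3 and 4 in the same component? yes

Answer: yes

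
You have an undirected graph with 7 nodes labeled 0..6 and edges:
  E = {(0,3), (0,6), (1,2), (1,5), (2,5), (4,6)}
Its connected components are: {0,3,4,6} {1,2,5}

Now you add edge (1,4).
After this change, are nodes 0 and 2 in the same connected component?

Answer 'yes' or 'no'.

Answer: yes

Derivation:
Initial components: {0,3,4,6} {1,2,5}
Adding edge (1,4): merges {1,2,5} and {0,3,4,6}.
New components: {0,1,2,3,4,5,6}
Are 0 and 2 in the same component? yes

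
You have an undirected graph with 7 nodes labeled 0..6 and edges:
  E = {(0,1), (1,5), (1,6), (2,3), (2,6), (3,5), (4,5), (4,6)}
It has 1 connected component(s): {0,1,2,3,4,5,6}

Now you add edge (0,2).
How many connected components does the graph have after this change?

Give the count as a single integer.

Initial component count: 1
Add (0,2): endpoints already in same component. Count unchanged: 1.
New component count: 1

Answer: 1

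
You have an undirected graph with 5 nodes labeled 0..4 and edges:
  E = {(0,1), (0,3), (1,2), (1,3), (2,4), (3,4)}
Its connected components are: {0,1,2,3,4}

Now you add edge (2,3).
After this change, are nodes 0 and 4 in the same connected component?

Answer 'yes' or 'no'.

Answer: yes

Derivation:
Initial components: {0,1,2,3,4}
Adding edge (2,3): both already in same component {0,1,2,3,4}. No change.
New components: {0,1,2,3,4}
Are 0 and 4 in the same component? yes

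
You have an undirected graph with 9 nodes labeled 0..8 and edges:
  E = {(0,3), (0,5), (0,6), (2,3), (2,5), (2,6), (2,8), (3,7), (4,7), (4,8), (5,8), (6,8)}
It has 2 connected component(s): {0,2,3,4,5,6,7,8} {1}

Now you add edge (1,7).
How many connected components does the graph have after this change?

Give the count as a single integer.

Initial component count: 2
Add (1,7): merges two components. Count decreases: 2 -> 1.
New component count: 1

Answer: 1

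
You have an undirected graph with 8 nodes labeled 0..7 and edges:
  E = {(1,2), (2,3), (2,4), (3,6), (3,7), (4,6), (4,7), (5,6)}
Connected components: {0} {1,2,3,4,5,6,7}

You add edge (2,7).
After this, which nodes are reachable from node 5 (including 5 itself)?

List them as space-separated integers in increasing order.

Answer: 1 2 3 4 5 6 7

Derivation:
Before: nodes reachable from 5: {1,2,3,4,5,6,7}
Adding (2,7): both endpoints already in same component. Reachability from 5 unchanged.
After: nodes reachable from 5: {1,2,3,4,5,6,7}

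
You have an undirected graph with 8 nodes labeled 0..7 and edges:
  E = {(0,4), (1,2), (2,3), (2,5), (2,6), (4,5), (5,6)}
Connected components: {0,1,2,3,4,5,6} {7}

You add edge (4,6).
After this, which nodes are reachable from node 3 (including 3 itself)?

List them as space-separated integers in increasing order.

Answer: 0 1 2 3 4 5 6

Derivation:
Before: nodes reachable from 3: {0,1,2,3,4,5,6}
Adding (4,6): both endpoints already in same component. Reachability from 3 unchanged.
After: nodes reachable from 3: {0,1,2,3,4,5,6}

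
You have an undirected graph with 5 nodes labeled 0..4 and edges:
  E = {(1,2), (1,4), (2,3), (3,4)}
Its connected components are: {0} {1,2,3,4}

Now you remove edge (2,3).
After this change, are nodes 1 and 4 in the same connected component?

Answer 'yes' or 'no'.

Answer: yes

Derivation:
Initial components: {0} {1,2,3,4}
Removing edge (2,3): not a bridge — component count unchanged at 2.
New components: {0} {1,2,3,4}
Are 1 and 4 in the same component? yes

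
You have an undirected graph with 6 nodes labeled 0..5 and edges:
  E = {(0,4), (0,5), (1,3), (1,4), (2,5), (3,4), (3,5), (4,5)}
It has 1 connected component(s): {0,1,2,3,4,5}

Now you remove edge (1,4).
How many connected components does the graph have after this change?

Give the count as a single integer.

Initial component count: 1
Remove (1,4): not a bridge. Count unchanged: 1.
  After removal, components: {0,1,2,3,4,5}
New component count: 1

Answer: 1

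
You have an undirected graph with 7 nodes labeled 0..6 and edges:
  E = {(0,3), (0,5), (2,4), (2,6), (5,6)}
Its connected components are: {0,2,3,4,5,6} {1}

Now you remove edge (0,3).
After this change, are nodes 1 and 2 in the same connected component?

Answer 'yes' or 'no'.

Answer: no

Derivation:
Initial components: {0,2,3,4,5,6} {1}
Removing edge (0,3): it was a bridge — component count 2 -> 3.
New components: {0,2,4,5,6} {1} {3}
Are 1 and 2 in the same component? no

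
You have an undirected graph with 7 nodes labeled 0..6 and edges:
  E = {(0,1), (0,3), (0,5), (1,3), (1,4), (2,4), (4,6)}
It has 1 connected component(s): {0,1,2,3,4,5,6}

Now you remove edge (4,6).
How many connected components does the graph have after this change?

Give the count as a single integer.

Initial component count: 1
Remove (4,6): it was a bridge. Count increases: 1 -> 2.
  After removal, components: {0,1,2,3,4,5} {6}
New component count: 2

Answer: 2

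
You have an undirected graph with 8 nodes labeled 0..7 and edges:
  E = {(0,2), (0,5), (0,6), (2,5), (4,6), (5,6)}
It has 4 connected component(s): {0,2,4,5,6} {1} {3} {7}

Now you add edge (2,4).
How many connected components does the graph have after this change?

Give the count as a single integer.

Answer: 4

Derivation:
Initial component count: 4
Add (2,4): endpoints already in same component. Count unchanged: 4.
New component count: 4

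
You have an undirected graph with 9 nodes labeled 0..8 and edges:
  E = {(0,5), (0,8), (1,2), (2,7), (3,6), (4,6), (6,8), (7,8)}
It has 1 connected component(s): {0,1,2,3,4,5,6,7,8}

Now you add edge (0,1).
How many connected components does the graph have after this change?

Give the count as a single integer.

Initial component count: 1
Add (0,1): endpoints already in same component. Count unchanged: 1.
New component count: 1

Answer: 1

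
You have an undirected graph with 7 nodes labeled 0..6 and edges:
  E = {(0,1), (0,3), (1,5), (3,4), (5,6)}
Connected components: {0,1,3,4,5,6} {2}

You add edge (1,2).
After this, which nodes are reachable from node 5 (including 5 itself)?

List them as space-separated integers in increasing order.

Answer: 0 1 2 3 4 5 6

Derivation:
Before: nodes reachable from 5: {0,1,3,4,5,6}
Adding (1,2): merges 5's component with another. Reachability grows.
After: nodes reachable from 5: {0,1,2,3,4,5,6}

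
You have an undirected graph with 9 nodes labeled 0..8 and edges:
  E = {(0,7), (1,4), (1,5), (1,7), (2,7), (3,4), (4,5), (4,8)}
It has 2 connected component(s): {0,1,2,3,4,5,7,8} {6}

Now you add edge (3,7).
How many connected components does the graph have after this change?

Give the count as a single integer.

Initial component count: 2
Add (3,7): endpoints already in same component. Count unchanged: 2.
New component count: 2

Answer: 2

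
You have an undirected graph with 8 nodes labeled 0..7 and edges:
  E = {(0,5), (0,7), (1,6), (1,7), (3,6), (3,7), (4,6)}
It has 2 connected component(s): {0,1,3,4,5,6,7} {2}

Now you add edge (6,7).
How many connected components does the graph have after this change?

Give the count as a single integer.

Initial component count: 2
Add (6,7): endpoints already in same component. Count unchanged: 2.
New component count: 2

Answer: 2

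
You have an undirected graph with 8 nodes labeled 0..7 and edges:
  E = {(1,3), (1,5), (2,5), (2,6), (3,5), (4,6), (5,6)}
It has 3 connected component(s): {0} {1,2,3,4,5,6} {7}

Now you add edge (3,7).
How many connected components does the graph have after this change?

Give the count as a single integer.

Answer: 2

Derivation:
Initial component count: 3
Add (3,7): merges two components. Count decreases: 3 -> 2.
New component count: 2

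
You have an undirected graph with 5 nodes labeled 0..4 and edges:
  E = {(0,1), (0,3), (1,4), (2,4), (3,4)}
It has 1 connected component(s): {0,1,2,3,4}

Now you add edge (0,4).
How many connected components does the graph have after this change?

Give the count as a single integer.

Initial component count: 1
Add (0,4): endpoints already in same component. Count unchanged: 1.
New component count: 1

Answer: 1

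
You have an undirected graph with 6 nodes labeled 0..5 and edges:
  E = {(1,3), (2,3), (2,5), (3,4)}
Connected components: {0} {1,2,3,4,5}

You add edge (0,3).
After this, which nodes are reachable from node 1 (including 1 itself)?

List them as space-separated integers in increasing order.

Before: nodes reachable from 1: {1,2,3,4,5}
Adding (0,3): merges 1's component with another. Reachability grows.
After: nodes reachable from 1: {0,1,2,3,4,5}

Answer: 0 1 2 3 4 5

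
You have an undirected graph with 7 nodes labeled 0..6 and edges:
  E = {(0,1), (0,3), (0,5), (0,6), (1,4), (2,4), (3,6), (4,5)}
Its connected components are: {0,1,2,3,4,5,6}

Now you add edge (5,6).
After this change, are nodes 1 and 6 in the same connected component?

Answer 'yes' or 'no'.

Initial components: {0,1,2,3,4,5,6}
Adding edge (5,6): both already in same component {0,1,2,3,4,5,6}. No change.
New components: {0,1,2,3,4,5,6}
Are 1 and 6 in the same component? yes

Answer: yes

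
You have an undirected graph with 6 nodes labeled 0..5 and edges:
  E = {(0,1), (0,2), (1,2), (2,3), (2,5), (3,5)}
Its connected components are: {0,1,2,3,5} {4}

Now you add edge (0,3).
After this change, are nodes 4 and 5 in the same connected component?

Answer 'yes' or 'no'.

Answer: no

Derivation:
Initial components: {0,1,2,3,5} {4}
Adding edge (0,3): both already in same component {0,1,2,3,5}. No change.
New components: {0,1,2,3,5} {4}
Are 4 and 5 in the same component? no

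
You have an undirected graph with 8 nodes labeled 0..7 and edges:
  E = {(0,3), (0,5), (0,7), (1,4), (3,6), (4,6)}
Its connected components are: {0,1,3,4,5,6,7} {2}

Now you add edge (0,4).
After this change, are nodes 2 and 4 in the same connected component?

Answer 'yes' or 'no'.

Answer: no

Derivation:
Initial components: {0,1,3,4,5,6,7} {2}
Adding edge (0,4): both already in same component {0,1,3,4,5,6,7}. No change.
New components: {0,1,3,4,5,6,7} {2}
Are 2 and 4 in the same component? no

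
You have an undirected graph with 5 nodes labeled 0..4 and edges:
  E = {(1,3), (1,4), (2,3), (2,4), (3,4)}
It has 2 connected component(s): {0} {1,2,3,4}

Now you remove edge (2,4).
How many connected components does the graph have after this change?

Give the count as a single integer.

Initial component count: 2
Remove (2,4): not a bridge. Count unchanged: 2.
  After removal, components: {0} {1,2,3,4}
New component count: 2

Answer: 2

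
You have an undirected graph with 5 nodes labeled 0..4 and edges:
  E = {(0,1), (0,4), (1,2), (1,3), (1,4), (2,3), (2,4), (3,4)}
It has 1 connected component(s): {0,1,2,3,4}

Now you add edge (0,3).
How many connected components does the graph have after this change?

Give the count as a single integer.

Initial component count: 1
Add (0,3): endpoints already in same component. Count unchanged: 1.
New component count: 1

Answer: 1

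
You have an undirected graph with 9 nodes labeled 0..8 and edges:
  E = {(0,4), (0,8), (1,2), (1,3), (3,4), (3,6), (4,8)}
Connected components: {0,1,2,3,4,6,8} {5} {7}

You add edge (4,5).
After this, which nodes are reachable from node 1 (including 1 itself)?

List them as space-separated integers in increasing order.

Answer: 0 1 2 3 4 5 6 8

Derivation:
Before: nodes reachable from 1: {0,1,2,3,4,6,8}
Adding (4,5): merges 1's component with another. Reachability grows.
After: nodes reachable from 1: {0,1,2,3,4,5,6,8}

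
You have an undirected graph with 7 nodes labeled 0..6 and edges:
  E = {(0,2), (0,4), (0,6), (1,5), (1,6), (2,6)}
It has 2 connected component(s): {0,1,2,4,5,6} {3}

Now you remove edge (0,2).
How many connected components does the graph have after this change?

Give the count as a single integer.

Initial component count: 2
Remove (0,2): not a bridge. Count unchanged: 2.
  After removal, components: {0,1,2,4,5,6} {3}
New component count: 2

Answer: 2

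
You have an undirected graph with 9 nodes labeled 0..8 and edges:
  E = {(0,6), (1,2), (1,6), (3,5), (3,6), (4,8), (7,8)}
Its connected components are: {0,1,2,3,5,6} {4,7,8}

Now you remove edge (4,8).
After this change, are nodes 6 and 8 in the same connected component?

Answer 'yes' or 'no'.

Answer: no

Derivation:
Initial components: {0,1,2,3,5,6} {4,7,8}
Removing edge (4,8): it was a bridge — component count 2 -> 3.
New components: {0,1,2,3,5,6} {4} {7,8}
Are 6 and 8 in the same component? no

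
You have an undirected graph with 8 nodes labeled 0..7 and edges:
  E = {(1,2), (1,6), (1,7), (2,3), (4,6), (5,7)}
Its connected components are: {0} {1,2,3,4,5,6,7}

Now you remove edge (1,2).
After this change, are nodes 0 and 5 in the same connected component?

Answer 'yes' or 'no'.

Initial components: {0} {1,2,3,4,5,6,7}
Removing edge (1,2): it was a bridge — component count 2 -> 3.
New components: {0} {1,4,5,6,7} {2,3}
Are 0 and 5 in the same component? no

Answer: no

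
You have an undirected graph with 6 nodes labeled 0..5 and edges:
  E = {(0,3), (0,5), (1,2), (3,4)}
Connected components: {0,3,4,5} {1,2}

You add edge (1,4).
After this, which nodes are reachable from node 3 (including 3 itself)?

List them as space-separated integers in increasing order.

Answer: 0 1 2 3 4 5

Derivation:
Before: nodes reachable from 3: {0,3,4,5}
Adding (1,4): merges 3's component with another. Reachability grows.
After: nodes reachable from 3: {0,1,2,3,4,5}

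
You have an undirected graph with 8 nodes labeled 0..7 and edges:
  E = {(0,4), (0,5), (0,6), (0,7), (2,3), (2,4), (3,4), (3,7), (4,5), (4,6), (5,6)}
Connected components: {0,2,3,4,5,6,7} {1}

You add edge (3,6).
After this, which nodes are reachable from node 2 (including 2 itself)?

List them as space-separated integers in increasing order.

Answer: 0 2 3 4 5 6 7

Derivation:
Before: nodes reachable from 2: {0,2,3,4,5,6,7}
Adding (3,6): both endpoints already in same component. Reachability from 2 unchanged.
After: nodes reachable from 2: {0,2,3,4,5,6,7}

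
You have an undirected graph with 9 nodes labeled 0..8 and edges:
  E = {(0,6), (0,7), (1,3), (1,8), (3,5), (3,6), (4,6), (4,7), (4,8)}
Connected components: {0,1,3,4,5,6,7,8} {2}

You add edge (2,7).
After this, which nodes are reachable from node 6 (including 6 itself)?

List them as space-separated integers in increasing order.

Before: nodes reachable from 6: {0,1,3,4,5,6,7,8}
Adding (2,7): merges 6's component with another. Reachability grows.
After: nodes reachable from 6: {0,1,2,3,4,5,6,7,8}

Answer: 0 1 2 3 4 5 6 7 8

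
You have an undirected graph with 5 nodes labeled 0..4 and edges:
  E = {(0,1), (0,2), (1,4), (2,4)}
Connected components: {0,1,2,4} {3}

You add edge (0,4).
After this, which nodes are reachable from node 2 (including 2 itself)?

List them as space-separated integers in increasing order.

Before: nodes reachable from 2: {0,1,2,4}
Adding (0,4): both endpoints already in same component. Reachability from 2 unchanged.
After: nodes reachable from 2: {0,1,2,4}

Answer: 0 1 2 4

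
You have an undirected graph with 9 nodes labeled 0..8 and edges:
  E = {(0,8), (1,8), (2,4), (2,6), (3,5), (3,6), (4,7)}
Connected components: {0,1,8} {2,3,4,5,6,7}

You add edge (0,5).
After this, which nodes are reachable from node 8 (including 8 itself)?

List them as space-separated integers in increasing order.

Before: nodes reachable from 8: {0,1,8}
Adding (0,5): merges 8's component with another. Reachability grows.
After: nodes reachable from 8: {0,1,2,3,4,5,6,7,8}

Answer: 0 1 2 3 4 5 6 7 8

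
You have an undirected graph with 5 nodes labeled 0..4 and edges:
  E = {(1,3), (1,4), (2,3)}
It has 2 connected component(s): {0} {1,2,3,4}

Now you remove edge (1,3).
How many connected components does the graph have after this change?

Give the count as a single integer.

Initial component count: 2
Remove (1,3): it was a bridge. Count increases: 2 -> 3.
  After removal, components: {0} {1,4} {2,3}
New component count: 3

Answer: 3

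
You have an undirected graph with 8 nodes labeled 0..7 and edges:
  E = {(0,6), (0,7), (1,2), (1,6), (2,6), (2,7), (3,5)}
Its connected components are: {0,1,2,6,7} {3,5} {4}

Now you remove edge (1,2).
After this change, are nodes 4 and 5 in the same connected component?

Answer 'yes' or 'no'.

Initial components: {0,1,2,6,7} {3,5} {4}
Removing edge (1,2): not a bridge — component count unchanged at 3.
New components: {0,1,2,6,7} {3,5} {4}
Are 4 and 5 in the same component? no

Answer: no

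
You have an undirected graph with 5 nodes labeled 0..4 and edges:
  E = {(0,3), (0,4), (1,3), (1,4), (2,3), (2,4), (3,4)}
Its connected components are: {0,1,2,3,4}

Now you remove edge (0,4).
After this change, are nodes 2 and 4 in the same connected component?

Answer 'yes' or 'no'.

Answer: yes

Derivation:
Initial components: {0,1,2,3,4}
Removing edge (0,4): not a bridge — component count unchanged at 1.
New components: {0,1,2,3,4}
Are 2 and 4 in the same component? yes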